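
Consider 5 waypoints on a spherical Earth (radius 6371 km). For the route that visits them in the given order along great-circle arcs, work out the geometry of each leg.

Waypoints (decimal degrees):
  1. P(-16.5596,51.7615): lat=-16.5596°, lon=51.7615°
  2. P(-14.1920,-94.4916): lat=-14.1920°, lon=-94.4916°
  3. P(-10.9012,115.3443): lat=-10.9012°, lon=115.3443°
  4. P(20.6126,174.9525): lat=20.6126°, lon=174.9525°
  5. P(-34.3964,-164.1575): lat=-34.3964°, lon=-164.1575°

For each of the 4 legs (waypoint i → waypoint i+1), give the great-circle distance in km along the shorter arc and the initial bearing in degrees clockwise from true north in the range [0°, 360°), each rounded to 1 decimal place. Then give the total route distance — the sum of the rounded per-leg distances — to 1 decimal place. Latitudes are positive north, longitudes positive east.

Leg 1: φ1=-0.2890195, φ2=-0.2476971, Δφ=0.0413224, Δλ=-2.5525981 rad; a=sin²(Δφ/2)+cosφ1·cosφ2·sin²(Δλ/2)=0.8514049798; c=2·atan2(√a, √(1-a))=2.350136181; dist=6371·c=14972.718 ≈ 14972.7 km; running total=14972.7 km
Leg 1 bearing: y=sinΔλ·cosφ2=-0.53857039, x=cosφ1·sinφ2-sinφ1·cosφ2·cosΔλ=-0.46475811; θ=atan2(y, x)=-130.7925° <0 so +360° → 229.2075° ≈ 229.2°
Leg 2: φ1=-0.2476971, φ2=-0.1902618, Δφ=0.0574353, Δλ=3.6623273 rad; a=sin²(Δφ/2)+cosφ1·cosφ2·sin²(Δλ/2)=0.8897186096; c=2·atan2(√a, √(1-a))=2.464563320; dist=6371·c=15701.733 ≈ 15701.7 km; running total=30674.4 km
Leg 2 bearing: y=sinΔλ·cosφ2=-0.48853975, x=cosφ1·sinφ2-sinφ1·cosφ2·cosΔλ=-0.39218176; θ=atan2(y, x)=-128.7562° <0 so +360° → 231.2438° ≈ 231.2°
Leg 3: φ1=-0.1902618, φ2=0.3597577, Δφ=0.5500196, Δλ=1.0403594 rad; a=sin²(Δφ/2)+cosφ1·cosφ2·sin²(Δλ/2)=0.3007998172; c=2·atan2(√a, √(1-a))=1.161024162; dist=6371·c=7396.885 ≈ 7396.9 km; running total=38071.3 km
Leg 3 bearing: y=sinΔλ·cosφ2=0.80736517, x=cosφ1·sinφ2-sinφ1·cosφ2·cosΔλ=0.43524549; θ=atan2(y, x)=61.6712° ≈ 61.7°
Leg 4: φ1=0.3597577, φ2=-0.6003304, Δφ=-0.9600882, Δλ=-5.9185860 rad; a=sin²(Δφ/2)+cosφ1·cosφ2·sin²(Δλ/2)=0.2386598390; c=2·atan2(√a, √(1-a))=1.020804428; dist=6371·c=6503.545 ≈ 6503.5 km; running total=44574.8 km
Leg 4 bearing: y=sinΔλ·cosφ2=0.29422746, x=cosφ1·sinφ2-sinφ1·cosφ2·cosΔλ=-0.80014716; θ=atan2(y, x)=159.8107° ≈ 159.8°

Leg 1: dist=14972.7 km, bearing=229.2°
Leg 2: dist=15701.7 km, bearing=231.2°
Leg 3: dist=7396.9 km, bearing=61.7°
Leg 4: dist=6503.5 km, bearing=159.8°
Total: 44574.8 km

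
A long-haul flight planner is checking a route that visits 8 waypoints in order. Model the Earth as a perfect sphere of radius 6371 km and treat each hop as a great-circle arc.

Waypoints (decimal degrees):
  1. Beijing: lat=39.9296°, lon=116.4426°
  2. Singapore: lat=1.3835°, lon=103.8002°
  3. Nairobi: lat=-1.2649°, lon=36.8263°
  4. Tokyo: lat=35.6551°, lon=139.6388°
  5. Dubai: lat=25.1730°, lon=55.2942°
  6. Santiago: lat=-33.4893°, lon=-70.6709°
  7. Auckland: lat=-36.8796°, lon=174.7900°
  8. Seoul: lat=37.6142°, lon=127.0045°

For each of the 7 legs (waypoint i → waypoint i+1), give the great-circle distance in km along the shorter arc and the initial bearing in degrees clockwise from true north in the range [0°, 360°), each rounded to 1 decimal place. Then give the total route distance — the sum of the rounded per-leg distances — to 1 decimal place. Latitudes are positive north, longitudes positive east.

Leg 1: dist=4472.8 km, bearing=199.8°
Leg 2: dist=7452.3 km, bearing=268.0°
Leg 3: dist=11245.0 km, bearing=53.9°
Leg 4: dist=7929.6 km, bearing=288.1°
Leg 5: dist=14754.0 km, bearing=246.7°
Leg 6: dist=9662.8 km, bearing=226.8°
Leg 7: dist=9628.5 km, bearing=324.0°
Total: 65145.0 km

Leg 1: φ1=0.6969030, φ2=0.0241466, Δφ=-0.6727564, Δλ=-0.2206515 rad; a=sin²(Δφ/2)+cosφ1·cosφ2·sin²(Δλ/2)=0.1182396913; c=2·atan2(√a, √(1-a))=0.702048943; dist=6371·c=4472.754 ≈ 4472.8 km; running total=4472.8 km
Leg 1 bearing: y=sinΔλ·cosφ2=-0.21880158, x=cosφ1·sinφ2-sinφ1·cosφ2·cosΔλ=-0.60758714; θ=atan2(y, x)=-160.1953° <0 so +360° → 199.8047° ≈ 199.8°
Leg 2: φ1=0.0241466, φ2=-0.0220767, Δφ=-0.0462233, Δλ=-1.1689151 rad; a=sin²(Δφ/2)+cosφ1·cosφ2·sin²(Δλ/2)=0.3047959449; c=2·atan2(√a, √(1-a))=1.169721487; dist=6371·c=7452.296 ≈ 7452.3 km; running total=11925.1 km
Leg 2 bearing: y=sinΔλ·cosφ2=-0.92010250, x=cosφ1·sinφ2-sinφ1·cosφ2·cosΔλ=-0.03151019; θ=atan2(y, x)=-91.9614° <0 so +360° → 268.0386° ≈ 268.0°
Leg 3: φ1=-0.0220767, φ2=0.6222989, Δφ=0.6443756, Δλ=1.7944166 rad; a=sin²(Δφ/2)+cosφ1·cosφ2·sin²(Δλ/2)=0.5965068207; c=2·atan2(√a, √(1-a))=1.765028947; dist=6371·c=11244.999 ≈ 11245.0 km; running total=23170.1 km
Leg 3 bearing: y=sinΔλ·cosφ2=0.79230912, x=cosφ1·sinφ2-sinφ1·cosφ2·cosΔλ=0.57878493; θ=atan2(y, x)=53.8517° ≈ 53.9°
Leg 4: φ1=0.6222989, φ2=0.4393517, Δφ=-0.1829472, Δλ=-1.4720910 rad; a=sin²(Δφ/2)+cosφ1·cosφ2·sin²(Δλ/2)=0.3397962687; c=2·atan2(√a, √(1-a))=1.244636731; dist=6371·c=7929.581 ≈ 7929.6 km; running total=31099.7 km
Leg 4 bearing: y=sinΔλ·cosφ2=-0.90062245, x=cosφ1·sinφ2-sinφ1·cosφ2·cosΔλ=0.29362947; θ=atan2(y, x)=-71.9425° <0 so +360° → 288.0575° ≈ 288.1°
Leg 5: φ1=0.4393517, φ2=-0.5844985, Δφ=-1.0238503, Δλ=-2.1985057 rad; a=sin²(Δφ/2)+cosφ1·cosφ2·sin²(Δλ/2)=0.8389899932; c=2·atan2(√a, √(1-a))=2.315807449; dist=6371·c=14754.009 ≈ 14754.0 km; running total=45853.7 km
Leg 5 bearing: y=sinΔλ·cosφ2=-0.67500965, x=cosφ1·sinφ2-sinφ1·cosφ2·cosΔλ=-0.29104143; θ=atan2(y, x)=-113.3241° <0 so +360° → 246.6759° ≈ 246.7°
Leg 6: φ1=-0.5844985, φ2=-0.6436704, Δφ=-0.0591719, Δλ=4.2841009 rad; a=sin²(Δφ/2)+cosφ1·cosφ2·sin²(Δλ/2)=0.4729576004; c=2·atan2(√a, √(1-a))=1.516685125; dist=6371·c=9662.801 ≈ 9662.8 km; running total=55516.5 km
Leg 6 bearing: y=sinΔλ·cosφ2=-0.72765001, x=cosφ1·sinφ2-sinφ1·cosφ2·cosΔλ=-0.68381305; θ=atan2(y, x)=-133.2211° <0 so +360° → 226.7789° ≈ 226.8°
Leg 7: φ1=-0.6436704, φ2=0.6564916, Δφ=1.3001621, Δλ=-0.8340143 rad; a=sin²(Δφ/2)+cosφ1·cosφ2·sin²(Δλ/2)=0.4702731656; c=2·atan2(√a, √(1-a))=1.511307577; dist=6371·c=9628.541 ≈ 9628.5 km; running total=65145.0 km
Leg 7 bearing: y=sinΔλ·cosφ2=-0.58668509, x=cosφ1·sinφ2-sinφ1·cosφ2·cosΔλ=0.80762978; θ=atan2(y, x)=-35.9957° <0 so +360° → 324.0043° ≈ 324.0°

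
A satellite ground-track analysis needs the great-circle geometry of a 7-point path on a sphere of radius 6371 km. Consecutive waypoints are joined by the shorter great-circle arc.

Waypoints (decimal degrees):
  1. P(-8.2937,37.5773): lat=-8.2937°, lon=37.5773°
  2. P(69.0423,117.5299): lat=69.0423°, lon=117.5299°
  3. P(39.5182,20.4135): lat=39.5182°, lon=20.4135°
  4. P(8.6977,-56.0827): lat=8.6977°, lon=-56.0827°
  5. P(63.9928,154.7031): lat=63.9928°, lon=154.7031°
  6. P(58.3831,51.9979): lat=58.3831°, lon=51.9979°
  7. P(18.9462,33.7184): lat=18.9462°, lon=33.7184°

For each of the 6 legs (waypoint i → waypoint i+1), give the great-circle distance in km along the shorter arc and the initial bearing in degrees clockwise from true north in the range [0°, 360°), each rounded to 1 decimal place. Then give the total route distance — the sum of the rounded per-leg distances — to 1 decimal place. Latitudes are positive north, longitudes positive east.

Leg 1: dist=10472.8 km, bearing=20.7°
Leg 2: dist=6220.4 km, bearing=292.5°
Leg 3: dist=8237.4 km, bearing=268.2°
Leg 4: dist=11528.4 km, bearing=346.6°
Leg 5: dist=4934.2 km, bearing=313.0°
Leg 6: dist=4630.5 km, bearing=206.5°
Total: 46023.7 km

Leg 1: φ1=-0.1447524, φ2=1.2050155, Δφ=1.3497678, Δλ=1.3954361 rad; a=sin²(Δφ/2)+cosφ1·cosφ2·sin²(Δλ/2)=0.5364778327; c=2·atan2(√a, √(1-a))=1.643816866; dist=6371·c=10472.757 ≈ 10472.8 km; running total=10472.8 km
Leg 1 bearing: y=sinΔλ·cosφ2=0.35219317, x=cosφ1·sinφ2-sinφ1·cosφ2·cosΔλ=0.93307955; θ=atan2(y, x)=20.6791° ≈ 20.7°
Leg 2: φ1=1.2050155, φ2=0.6897227, Δφ=-0.5152928, Δλ=-1.6950009 rad; a=sin²(Δφ/2)+cosφ1·cosφ2·sin²(Δλ/2)=0.2199777446; c=2·atan2(√a, √(1-a))=0.976356801; dist=6371·c=6220.369 ≈ 6220.4 km; running total=16693.2 km
Leg 2 bearing: y=sinΔλ·cosφ2=-0.76547986, x=cosφ1·sinφ2-sinφ1·cosφ2·cosΔλ=0.31684497; θ=atan2(y, x)=-67.5145° <0 so +360° → 292.4855° ≈ 292.5°
Leg 3: φ1=0.6897227, φ2=0.1518035, Δφ=-0.5379192, Δλ=-1.3351106 rad; a=sin²(Δφ/2)+cosφ1·cosφ2·sin²(Δλ/2)=0.3628556350; c=2·atan2(√a, √(1-a))=1.292946340; dist=6371·c=8237.361 ≈ 8237.4 km; running total=24930.6 km
Leg 3 bearing: y=sinΔλ·cosφ2=-0.96117232, x=cosφ1·sinφ2-sinφ1·cosφ2·cosΔλ=-0.03022361; θ=atan2(y, x)=-91.8010° <0 so +360° → 268.1990° ≈ 268.2°
Leg 4: φ1=0.1518035, φ2=1.1168851, Δφ=0.9650816, Δλ=3.6789062 rad; a=sin²(Δφ/2)+cosφ1·cosφ2·sin²(Δλ/2)=0.6182277673; c=2·atan2(√a, √(1-a))=1.809512637; dist=6371·c=11528.405 ≈ 11528.4 km; running total=36459.0 km
Leg 4 bearing: y=sinΔλ·cosφ2=-0.22442930, x=cosφ1·sinφ2-sinφ1·cosφ2·cosΔλ=0.94536780; θ=atan2(y, x)=-13.3547° <0 so +360° → 346.6453° ≈ 346.6°
Leg 5: φ1=1.1168851, φ2=1.0189773, Δφ=-0.0979077, Δλ=-1.7925439 rad; a=sin²(Δφ/2)+cosφ1·cosφ2·sin²(Δλ/2)=0.1426075418; c=2·atan2(√a, √(1-a))=0.774479819; dist=6371·c=4934.211 ≈ 4934.2 km; running total=41393.2 km
Leg 5 bearing: y=sinΔλ·cosφ2=-0.51140095, x=cosφ1·sinφ2-sinφ1·cosφ2·cosΔλ=0.47702368; θ=atan2(y, x)=-46.9919° <0 so +360° → 313.0081° ≈ 313.0°
Leg 6: φ1=1.0189773, φ2=0.3306736, Δφ=-0.6883038, Δλ=-0.3190375 rad; a=sin²(Δφ/2)+cosφ1·cosφ2·sin²(Δλ/2)=0.1263481815; c=2·atan2(√a, √(1-a))=0.726801399; dist=6371·c=4630.452 ≈ 4630.5 km; running total=46023.7 km
Leg 6 bearing: y=sinΔλ·cosφ2=-0.29666024, x=cosφ1·sinφ2-sinφ1·cosφ2·cosΔλ=-0.59458387; θ=atan2(y, x)=-153.4837° <0 so +360° → 206.5163° ≈ 206.5°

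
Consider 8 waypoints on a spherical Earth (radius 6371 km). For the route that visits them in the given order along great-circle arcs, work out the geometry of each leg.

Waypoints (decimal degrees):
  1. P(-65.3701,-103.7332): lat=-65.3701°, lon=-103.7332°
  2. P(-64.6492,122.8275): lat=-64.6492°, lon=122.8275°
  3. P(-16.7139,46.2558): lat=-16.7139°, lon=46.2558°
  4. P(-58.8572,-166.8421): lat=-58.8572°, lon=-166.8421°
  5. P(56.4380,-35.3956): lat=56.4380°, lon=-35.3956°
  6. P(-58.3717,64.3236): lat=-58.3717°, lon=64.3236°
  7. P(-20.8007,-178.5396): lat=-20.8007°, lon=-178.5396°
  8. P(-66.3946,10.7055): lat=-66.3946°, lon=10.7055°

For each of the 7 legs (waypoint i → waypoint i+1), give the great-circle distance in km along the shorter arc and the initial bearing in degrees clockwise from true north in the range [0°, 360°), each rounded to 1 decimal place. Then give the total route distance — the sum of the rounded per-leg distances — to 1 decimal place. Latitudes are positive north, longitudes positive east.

Leg 1: dist=5078.3 km, bearing=205.8°
Leg 2: dist=7694.5 km, bearing=274.8°
Leg 3: dist=11088.2 km, bearing=163.3°
Leg 4: dist=17177.6 km, bearing=74.1°
Leg 5: dist=15492.6 km, bearing=127.5°
Leg 6: dist=9505.2 km, bearing=123.4°
Leg 7: dist=10288.4 km, bearing=183.7°
Total: 76324.8 km

Leg 1: φ1=-1.1409235, φ2=-1.1283414, Δφ=0.0125821, Δλ=3.9542302 rad; a=sin²(Δφ/2)+cosφ1·cosφ2·sin²(Δλ/2)=0.1506039630; c=2·atan2(√a, √(1-a))=0.797088866; dist=6371·c=5078.253 ≈ 5078.3 km; running total=5078.3 km
Leg 1 bearing: y=sinΔλ·cosφ2=-0.31088783, x=cosφ1·sinφ2-sinφ1·cosφ2·cosΔλ=-0.64423474; θ=atan2(y, x)=-154.2395° <0 so +360° → 205.7605° ≈ 205.8°
Leg 2: φ1=-1.1283414, φ2=-0.2917126, Δφ=0.8366288, Δλ=-1.3364283 rad; a=sin²(Δφ/2)+cosφ1·cosφ2·sin²(Δλ/2)=0.3224356588; c=2·atan2(√a, √(1-a))=1.207744608; dist=6371·c=7694.541 ≈ 7694.5 km; running total=12772.8 km
Leg 2 bearing: y=sinΔλ·cosφ2=-0.93156903, x=cosφ1·sinφ2-sinφ1·cosφ2·cosΔλ=0.07786373; θ=atan2(y, x)=-85.2221° <0 so +360° → 274.7779° ≈ 274.8°
Leg 3: φ1=-0.2917126, φ2=-1.0272519, Δφ=-0.7355393, Δλ=-3.7192600 rad; a=sin²(Δφ/2)+cosφ1·cosφ2·sin²(Δλ/2)=0.5844032795; c=2·atan2(√a, √(1-a))=1.740415053; dist=6371·c=11088.184 ≈ 11088.2 km; running total=23861.0 km
Leg 3 bearing: y=sinΔλ·cosφ2=0.28241321, x=cosφ1·sinφ2-sinφ1·cosφ2·cosΔλ=-0.94432363; θ=atan2(y, x)=163.34997° ≈ 163.3°
Leg 4: φ1=-1.0272519, φ2=0.9850289, Δφ=2.0122809, Δλ=2.2941742 rad; a=sin²(Δφ/2)+cosφ1·cosφ2·sin²(Δλ/2)=0.9512236450; c=2·atan2(√a, √(1-a))=2.696213266; dist=6371·c=17177.575 ≈ 17177.6 km; running total=41038.6 km
Leg 4 bearing: y=sinΔλ·cosφ2=0.41439381, x=cosφ1·sinφ2-sinφ1·cosφ2·cosΔλ=0.11775676; θ=atan2(y, x)=74.1366° ≈ 74.1°
Leg 5: φ1=0.9850289, φ2=-1.0187784, Δφ=-2.0038073, Δλ=1.7404284 rad; a=sin²(Δφ/2)+cosφ1·cosφ2·sin²(Δλ/2)=0.8792305345; c=2·atan2(√a, √(1-a))=2.431744842; dist=6371·c=15492.646 ≈ 15492.6 km; running total=56531.2 km
Leg 5 bearing: y=sinΔλ·cosφ2=0.51687970, x=cosφ1·sinφ2-sinφ1·cosφ2·cosΔλ=-0.39695363; θ=atan2(y, x)=127.5236° ≈ 127.5°
Leg 6: φ1=-1.0187784, φ2=-0.3630407, Δφ=0.6557377, Δλ=-4.2387625 rad; a=sin²(Δφ/2)+cosφ1·cosφ2·sin²(Δλ/2)=0.4606142254; c=2·atan2(√a, √(1-a))=1.491943087; dist=6371·c=9505.169 ≈ 9505.2 km; running total=66036.4 km
Leg 6 bearing: y=sinΔλ·cosφ2=0.83191624, x=cosφ1·sinφ2-sinφ1·cosφ2·cosΔλ=-0.54928173; θ=atan2(y, x)=123.4352° ≈ 123.4°
Leg 7: φ1=-0.3630407, φ2=-1.1588044, Δφ=-0.7957637, Δλ=3.3029501 rad; a=sin²(Δφ/2)+cosφ1·cosφ2·sin²(Δλ/2)=0.5220345622; c=2·atan2(√a, √(1-a))=1.614879728; dist=6371·c=10288.399 ≈ 10288.4 km; running total=76324.8 km
Leg 7 bearing: y=sinΔλ·cosφ2=-0.06433321, x=cosφ1·sinφ2-sinφ1·cosφ2·cosΔλ=-0.99695494; θ=atan2(y, x)=-176.3078° <0 so +360° → 183.6922° ≈ 183.7°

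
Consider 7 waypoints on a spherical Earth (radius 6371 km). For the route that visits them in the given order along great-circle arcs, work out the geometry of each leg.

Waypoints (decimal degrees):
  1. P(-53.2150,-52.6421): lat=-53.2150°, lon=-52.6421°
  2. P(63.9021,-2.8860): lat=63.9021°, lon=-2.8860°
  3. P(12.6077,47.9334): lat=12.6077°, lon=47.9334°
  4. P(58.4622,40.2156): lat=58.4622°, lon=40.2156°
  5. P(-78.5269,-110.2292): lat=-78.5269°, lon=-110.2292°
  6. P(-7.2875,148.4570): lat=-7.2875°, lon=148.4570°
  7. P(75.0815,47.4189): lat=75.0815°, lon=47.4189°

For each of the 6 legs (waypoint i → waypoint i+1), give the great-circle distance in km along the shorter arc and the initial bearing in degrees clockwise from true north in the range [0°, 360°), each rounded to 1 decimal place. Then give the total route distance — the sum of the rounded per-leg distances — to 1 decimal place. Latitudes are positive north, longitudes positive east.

Leg 1: dist=13710.5 km, bearing=23.7°
Leg 2: dist=6910.2 km, bearing=121.2°
Leg 3: dist=5139.7 km, bearing=354.4°
Leg 4: dist=17544.8 km, bearing=195.0°
Leg 5: dist=9461.5 km, bearing=257.5°
Leg 6: dist=11105.4 km, bearing=345.1°
Total: 63872.1 km

Leg 1: φ1=-0.9287770, φ2=1.1153020, Δφ=2.0440790, Δλ=0.8684078 rad; a=sin²(Δφ/2)+cosφ1·cosφ2·sin²(Δλ/2)=0.7745253537; c=2·atan2(√a, √(1-a))=2.152024336; dist=6371·c=13710.547 ≈ 13710.5 km; running total=13710.5 km
Leg 1 bearing: y=sinΔλ·cosφ2=0.33578100, x=cosφ1·sinφ2-sinφ1·cosφ2·cosΔλ=0.76537209; θ=atan2(y, x)=23.6878° ≈ 23.7°
Leg 2: φ1=1.1153020, φ2=0.2200459, Δφ=-0.8952562, Δλ=0.8869659 rad; a=sin²(Δφ/2)+cosφ1·cosφ2·sin²(Δλ/2)=0.2663815882; c=2·atan2(√a, √(1-a))=1.084633437; dist=6371·c=6910.200 ≈ 6910.2 km; running total=20620.7 km
Leg 2 bearing: y=sinΔλ·cosφ2=0.75646739, x=cosφ1·sinφ2-sinφ1·cosφ2·cosΔλ=-0.45765363; θ=atan2(y, x)=121.1734° ≈ 121.2°
Leg 3: φ1=0.2200459, φ2=1.0203579, Δφ=0.8003120, Δλ=-0.1347010 rad; a=sin²(Δφ/2)+cosφ1·cosφ2·sin²(Δλ/2)=0.1540705132; c=2·atan2(√a, √(1-a))=0.806735800; dist=6371·c=5139.714 ≈ 5139.7 km; running total=25760.4 km
Leg 3 bearing: y=sinΔλ·cosφ2=-0.07024397, x=cosφ1·sinφ2-sinφ1·cosφ2·cosΔλ=0.71860764; θ=atan2(y, x)=-5.5829° <0 so +360° → 354.4171° ≈ 354.4°
Leg 4: φ1=1.0203579, φ2=-1.3705530, Δφ=-2.3909108, Δλ=-2.6257571 rad; a=sin²(Δφ/2)+cosφ1·cosφ2·sin²(Δλ/2)=0.9628840444; c=2·atan2(√a, √(1-a))=2.753858382; dist=6371·c=17544.832 ≈ 17544.8 km; running total=43305.2 km
Leg 4 bearing: y=sinΔλ·cosφ2=-0.09811365, x=cosφ1·sinφ2-sinφ1·cosφ2·cosΔλ=-0.36513991; θ=atan2(y, x)=-164.9598° <0 so +360° → 195.0402° ≈ 195.0°
Leg 5: φ1=-1.3705530, φ2=-0.1271909, Δφ=1.2433621, Δλ=4.5149259 rad; a=sin²(Δφ/2)+cosφ1·cosφ2·sin²(Δλ/2)=0.4571967177; c=2·atan2(√a, √(1-a))=1.485084855; dist=6371·c=9461.476 ≈ 9461.5 km; running total=52766.7 km
Leg 5 bearing: y=sinΔλ·cosφ2=-0.97264655, x=cosφ1·sinφ2-sinφ1·cosφ2·cosΔλ=-0.21594028; θ=atan2(y, x)=-102.5174° <0 so +360° → 257.4826° ≈ 257.5°
Leg 6: φ1=-0.1271909, φ2=1.3104194, Δφ=1.4376103, Δλ=-1.7634475 rad; a=sin²(Δφ/2)+cosφ1·cosφ2·sin²(Δλ/2)=0.5857325969; c=2·atan2(√a, √(1-a))=1.743113023; dist=6371·c=11105.373 ≈ 11105.4 km; running total=63872.1 km
Leg 6 bearing: y=sinΔλ·cosφ2=-0.25268210, x=cosφ1·sinφ2-sinφ1·cosφ2·cosΔλ=0.95223497; θ=atan2(y, x)=-14.8613° <0 so +360° → 345.1387° ≈ 345.1°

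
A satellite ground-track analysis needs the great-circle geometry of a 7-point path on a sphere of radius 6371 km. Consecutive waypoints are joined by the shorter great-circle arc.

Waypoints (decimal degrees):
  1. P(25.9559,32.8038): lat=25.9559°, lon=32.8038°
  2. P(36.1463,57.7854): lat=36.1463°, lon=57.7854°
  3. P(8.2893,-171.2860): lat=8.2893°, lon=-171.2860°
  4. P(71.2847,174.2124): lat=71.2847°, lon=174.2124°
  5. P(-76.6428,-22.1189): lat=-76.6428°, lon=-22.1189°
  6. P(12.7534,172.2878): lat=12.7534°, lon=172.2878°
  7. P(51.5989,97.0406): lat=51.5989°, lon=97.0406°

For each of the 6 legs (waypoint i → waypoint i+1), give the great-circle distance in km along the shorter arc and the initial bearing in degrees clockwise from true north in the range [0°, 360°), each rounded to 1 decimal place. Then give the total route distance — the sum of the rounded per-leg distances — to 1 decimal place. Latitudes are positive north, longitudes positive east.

Leg 1: φ1=0.4530159, φ2=0.6308719, Δφ=0.1778560, Δλ=0.4360112 rad; a=sin²(Δφ/2)+cosφ1·cosφ2·sin²(Δλ/2)=0.0418512249; c=2·atan2(√a, √(1-a))=0.412060480; dist=6371·c=2625.237 ≈ 2625.2 km; running total=2625.2 km
Leg 1 bearing: y=sinΔλ·cosφ2=0.34103490, x=cosφ1·sinφ2-sinφ1·cosφ2·cosΔλ=0.20998570; θ=atan2(y, x)=58.3781° ≈ 58.4°
Leg 2: φ1=0.6308719, φ2=0.1446756, Δφ=-0.4861964, Δλ=-3.9980502 rad; a=sin²(Δφ/2)+cosφ1·cosφ2·sin²(Δλ/2)=0.7192252491; c=2·atan2(√a, √(1-a))=2.024670221; dist=6371·c=12899.174 ≈ 12899.2 km; running total=15524.4 km
Leg 2 bearing: y=sinΔλ·cosφ2=0.74763336, x=cosφ1·sinφ2-sinφ1·cosφ2·cosΔλ=0.49880409; θ=atan2(y, x)=56.2897° ≈ 56.3°
Leg 3: φ1=0.1446756, φ2=1.2441527, Δφ=1.0994771, Δλ=6.0300846 rad; a=sin²(Δφ/2)+cosφ1·cosφ2·sin²(Δλ/2)=0.2780268746; c=2·atan2(√a, √(1-a))=1.110798398; dist=6371·c=7076.897 ≈ 7076.9 km; running total=22601.3 km
Leg 3 bearing: y=sinΔλ·cosφ2=-0.08034708, x=cosφ1·sinφ2-sinφ1·cosφ2·cosΔλ=0.89244388; θ=atan2(y, x)=-5.1445° <0 so +360° → 354.8555° ≈ 354.9°
Leg 4: φ1=1.2441527, φ2=-1.3376692, Δφ=-2.5818219, Δλ=-3.4266276 rad; a=sin²(Δφ/2)+cosφ1·cosφ2·sin²(Δλ/2)=0.9963198186; c=2·atan2(√a, √(1-a))=3.020189113; dist=6371·c=19241.625 ≈ 19241.6 km; running total=41842.9 km
Leg 4 bearing: y=sinΔλ·cosφ2=0.06496107, x=cosφ1·sinφ2-sinφ1·cosφ2·cosΔλ=-0.10220866; θ=atan2(y, x)=147.5611° ≈ 147.6°
Leg 5: φ1=-1.3376692, φ2=0.2225888, Δφ=1.5602580, Δλ=3.3930370 rad; a=sin²(Δφ/2)+cosφ1·cosφ2·sin²(Δλ/2)=0.7165099261; c=2·atan2(√a, √(1-a))=2.018636656; dist=6371·c=12860.734 ≈ 12860.7 km; running total=54703.6 km
Leg 5 bearing: y=sinΔλ·cosφ2=-0.24266498, x=cosφ1·sinφ2-sinφ1·cosφ2·cosΔλ=-0.86810570; θ=atan2(y, x)=-164.3825° <0 so +360° → 195.6175° ≈ 195.6°
Leg 6: φ1=0.2225888, φ2=0.9005707, Δφ=0.6779819, Δλ=-1.3133114 rad; a=sin²(Δφ/2)+cosφ1·cosφ2·sin²(Δλ/2)=0.3363609536; c=2·atan2(√a, √(1-a))=1.237374738; dist=6371·c=7883.314 ≈ 7883.3 km; running total=62586.9 km
Leg 6 bearing: y=sinΔλ·cosφ2=-0.60068526, x=cosφ1·sinφ2-sinφ1·cosφ2·cosΔλ=0.72942873; θ=atan2(y, x)=-39.4715° <0 so +360° → 320.5285° ≈ 320.5°

Leg 1: dist=2625.2 km, bearing=58.4°
Leg 2: dist=12899.2 km, bearing=56.3°
Leg 3: dist=7076.9 km, bearing=354.9°
Leg 4: dist=19241.6 km, bearing=147.6°
Leg 5: dist=12860.7 km, bearing=195.6°
Leg 6: dist=7883.3 km, bearing=320.5°
Total: 62586.9 km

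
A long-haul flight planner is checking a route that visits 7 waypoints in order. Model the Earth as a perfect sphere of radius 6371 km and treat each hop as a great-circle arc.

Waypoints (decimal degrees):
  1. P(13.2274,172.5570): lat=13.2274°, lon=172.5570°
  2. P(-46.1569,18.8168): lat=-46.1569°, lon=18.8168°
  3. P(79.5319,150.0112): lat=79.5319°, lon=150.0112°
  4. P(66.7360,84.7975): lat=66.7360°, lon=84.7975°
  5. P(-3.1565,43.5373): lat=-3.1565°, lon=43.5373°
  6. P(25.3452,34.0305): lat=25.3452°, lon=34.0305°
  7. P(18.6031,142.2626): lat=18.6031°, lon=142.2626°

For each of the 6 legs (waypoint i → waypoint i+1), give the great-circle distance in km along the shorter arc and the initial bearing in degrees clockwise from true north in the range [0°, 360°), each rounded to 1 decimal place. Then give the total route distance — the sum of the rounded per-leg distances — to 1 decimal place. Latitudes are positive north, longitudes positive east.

Leg 1: φ1=0.2308617, φ2=-0.8055899, Δφ=-1.0364516, Δλ=-2.6832727 rad; a=sin²(Δφ/2)+cosφ1·cosφ2·sin²(Δλ/2)=0.8848747315; c=2·atan2(√a, √(1-a))=2.449244907; dist=6371·c=15604.139 ≈ 15604.1 km; running total=15604.1 km
Leg 1 bearing: y=sinΔλ·cosφ2=-0.30647340, x=cosφ1·sinφ2-sinφ1·cosφ2·cosΔλ=-0.55996412; θ=atan2(y, x)=-151.3077° <0 so +360° → 208.6923° ≈ 208.7°
Leg 2: φ1=-0.8055899, φ2=1.3880935, Δφ=2.1936834, Δλ=2.2897742 rad; a=sin²(Δφ/2)+cosφ1·cosφ2·sin²(Δλ/2)=0.8960619237; c=2·atan2(√a, √(1-a))=2.485077171; dist=6371·c=15832.427 ≈ 15832.4 km; running total=31436.5 km
Leg 2 bearing: y=sinΔλ·cosφ2=0.13671650, x=cosφ1·sinφ2-sinφ1·cosφ2·cosΔλ=0.59485159; θ=atan2(y, x)=12.9437° ≈ 12.9°
Leg 3: φ1=1.3880935, φ2=1.1647629, Δφ=-0.2233306, Δλ=-1.1381938 rad; a=sin²(Δφ/2)+cosφ1·cosφ2·sin²(Δλ/2)=0.0332555450; c=2·atan2(√a, √(1-a))=0.366774428; dist=6371·c=2336.720 ≈ 2336.7 km; running total=33773.2 km
Leg 3 bearing: y=sinΔλ·cosφ2=-0.35858297, x=cosφ1·sinφ2-sinφ1·cosφ2·cosΔλ=0.00408726; θ=atan2(y, x)=-89.3470° <0 so +360° → 270.6530° ≈ 270.7°
Leg 4: φ1=1.1647629, φ2=-0.0550913, Δφ=-1.2198542, Δλ=-0.7201263 rad; a=sin²(Δφ/2)+cosφ1·cosφ2·sin²(Δλ/2)=0.3770651972; c=2·atan2(√a, √(1-a))=1.322379591; dist=6371·c=8424.880 ≈ 8424.9 km; running total=42198.1 km
Leg 4 bearing: y=sinΔλ·cosφ2=-0.65847913, x=cosφ1·sinφ2-sinφ1·cosφ2·cosΔλ=-0.71130400; θ=atan2(y, x)=-137.2085° <0 so +360° → 222.7915° ≈ 222.8°
Leg 5: φ1=-0.0550913, φ2=0.4423572, Δφ=0.4974485, Δλ=-0.1659250 rad; a=sin²(Δφ/2)+cosφ1·cosφ2·sin²(Δλ/2)=0.0667951222; c=2·atan2(√a, √(1-a))=0.522829559; dist=6371·c=3330.947 ≈ 3330.9 km; running total=45529.0 km
Leg 5 bearing: y=sinΔλ·cosφ2=-0.14926676, x=cosφ1·sinφ2-sinφ1·cosφ2·cosΔλ=0.47650139; θ=atan2(y, x)=-17.3935° <0 so +360° → 342.6065° ≈ 342.6°
Leg 6: φ1=0.4423572, φ2=0.3246853, Δφ=-0.1176718, Δλ=1.8890065 rad; a=sin²(Δφ/2)+cosφ1·cosφ2·sin²(Δλ/2)=0.5657097364; c=2·atan2(√a, √(1-a))=1.702597063; dist=6371·c=10847.246 ≈ 10847.2 km; running total=56376.2 km
Leg 6 bearing: y=sinΔλ·cosφ2=0.90017112, x=cosφ1·sinφ2-sinφ1·cosφ2·cosΔλ=0.41523593; θ=atan2(y, x)=65.2368° ≈ 65.2°

Leg 1: dist=15604.1 km, bearing=208.7°
Leg 2: dist=15832.4 km, bearing=12.9°
Leg 3: dist=2336.7 km, bearing=270.7°
Leg 4: dist=8424.9 km, bearing=222.8°
Leg 5: dist=3330.9 km, bearing=342.6°
Leg 6: dist=10847.2 km, bearing=65.2°
Total: 56376.2 km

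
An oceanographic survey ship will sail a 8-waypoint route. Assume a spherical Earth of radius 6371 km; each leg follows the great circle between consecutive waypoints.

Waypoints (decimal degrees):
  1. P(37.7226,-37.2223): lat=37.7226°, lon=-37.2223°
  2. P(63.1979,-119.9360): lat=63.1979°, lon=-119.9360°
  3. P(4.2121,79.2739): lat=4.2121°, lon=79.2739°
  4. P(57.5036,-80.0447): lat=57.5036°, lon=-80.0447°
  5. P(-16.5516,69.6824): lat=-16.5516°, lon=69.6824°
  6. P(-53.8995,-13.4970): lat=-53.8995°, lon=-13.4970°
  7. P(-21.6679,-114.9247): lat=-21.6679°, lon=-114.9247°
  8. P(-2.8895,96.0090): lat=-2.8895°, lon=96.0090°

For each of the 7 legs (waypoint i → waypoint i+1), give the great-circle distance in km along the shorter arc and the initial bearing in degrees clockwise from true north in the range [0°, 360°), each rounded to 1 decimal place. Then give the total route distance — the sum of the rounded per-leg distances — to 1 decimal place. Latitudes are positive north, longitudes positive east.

Leg 1: dist=5976.5 km, bearing=326.3°
Leg 2: dist=12347.6 km, bearing=339.4°
Leg 3: dist=12905.3 km, bearing=347.8°
Leg 4: dist=14815.4 km, bearing=41.6°
Leg 5: dist=8084.7 km, bearing=217.8°
Leg 6: dist=8790.7 km, bearing=248.1°
Leg 7: dist=15682.3 km, bearing=234.7°
Total: 78602.5 km

Leg 1: φ1=0.6583836, φ2=1.1030114, Δφ=0.4446279, Δλ=-1.4436264 rad; a=sin²(Δφ/2)+cosφ1·cosφ2·sin²(Δλ/2)=0.2043283462; c=2·atan2(√a, √(1-a))=0.938072734; dist=6371·c=5976.461 ≈ 5976.5 km; running total=5976.5 km
Leg 1 bearing: y=sinΔλ·cosφ2=-0.44726906, x=cosφ1·sinφ2-sinφ1·cosφ2·cosΔλ=0.67101675; θ=atan2(y, x)=-33.6856° <0 so +360° → 326.3144° ≈ 326.3°
Leg 2: φ1=1.1030114, φ2=0.0735150, Δφ=-1.0294964, Δλ=3.4768687 rad; a=sin²(Δφ/2)+cosφ1·cosφ2·sin²(Δλ/2)=0.6795475531; c=2·atan2(√a, √(1-a))=1.938094477; dist=6371·c=12347.600 ≈ 12347.6 km; running total=18324.1 km
Leg 2 bearing: y=sinΔλ·cosφ2=-0.32814110, x=cosφ1·sinφ2-sinφ1·cosφ2·cosΔλ=0.87371284; θ=atan2(y, x)=-20.5847° <0 so +360° → 339.4153° ≈ 339.4°
Leg 3: φ1=0.0735150, φ2=1.0036272, Δφ=0.9301121, Δλ=-2.7806341 rad; a=sin²(Δφ/2)+cosφ1·cosφ2·sin²(Δλ/2)=0.7196597916; c=2·atan2(√a, √(1-a))=2.025637436; dist=6371·c=12905.336 ≈ 12905.3 km; running total=31229.4 km
Leg 3 bearing: y=sinΔλ·cosφ2=-0.18974001, x=cosφ1·sinφ2-sinφ1·cosφ2·cosΔλ=0.87806437; θ=atan2(y, x)=-12.1935° <0 so +360° → 347.8065° ≈ 347.8°
Leg 4: φ1=1.0036272, φ2=-0.2888799, Δφ=-1.2925071, Δλ=2.6132309 rad; a=sin²(Δφ/2)+cosφ1·cosφ2·sin²(Δλ/2)=0.8425162652; c=2·atan2(√a, √(1-a))=2.325444678; dist=6371·c=14815.408 ≈ 14815.4 km; running total=46044.8 km
Leg 4 bearing: y=sinΔλ·cosφ2=0.48323029, x=cosφ1·sinφ2-sinφ1·cosφ2·cosΔλ=0.54517788; θ=atan2(y, x)=41.5529° ≈ 41.6°
Leg 5: φ1=-0.2888799, φ2=-0.9407237, Δφ=-0.6518438, Δλ=-1.4517544 rad; a=sin²(Δφ/2)+cosφ1·cosφ2·sin²(Δλ/2)=0.3513737255; c=2·atan2(√a, √(1-a))=1.268982485; dist=6371·c=8084.687 ≈ 8084.7 km; running total=54129.5 km
Leg 5 bearing: y=sinΔλ·cosφ2=-0.58503354, x=cosφ1·sinφ2-sinφ1·cosφ2·cosΔλ=-0.75457053; θ=atan2(y, x)=-142.2129° <0 so +360° → 217.7871° ≈ 217.8°
Leg 6: φ1=-0.9407237, φ2=-0.3781762, Δφ=0.5625475, Δλ=-1.7702473 rad; a=sin²(Δφ/2)+cosφ1·cosφ2·sin²(Δλ/2)=0.4050808162; c=2·atan2(√a, √(1-a))=1.379798809; dist=6371·c=8790.698 ≈ 8790.7 km; running total=62920.2 km
Leg 6 bearing: y=sinΔλ·cosφ2=-0.91091589, x=cosφ1·sinφ2-sinφ1·cosφ2·cosΔλ=-0.36632451; θ=atan2(y, x)=-111.9075° <0 so +360° → 248.0925° ≈ 248.1°
Leg 7: φ1=-0.3781762, φ2=-0.0504313, Δφ=0.3277449, Δλ=3.6814876 rad; a=sin²(Δφ/2)+cosφ1·cosφ2·sin²(Δλ/2)=0.8887633398; c=2·atan2(√a, √(1-a))=2.461519439; dist=6371·c=15682.340 ≈ 15682.3 km; running total=78602.5 km
Leg 7 bearing: y=sinΔλ·cosφ2=-0.51339230, x=cosφ1·sinφ2-sinφ1·cosφ2·cosΔλ=-0.36315369; θ=atan2(y, x)=-125.2741° <0 so +360° → 234.7259° ≈ 234.7°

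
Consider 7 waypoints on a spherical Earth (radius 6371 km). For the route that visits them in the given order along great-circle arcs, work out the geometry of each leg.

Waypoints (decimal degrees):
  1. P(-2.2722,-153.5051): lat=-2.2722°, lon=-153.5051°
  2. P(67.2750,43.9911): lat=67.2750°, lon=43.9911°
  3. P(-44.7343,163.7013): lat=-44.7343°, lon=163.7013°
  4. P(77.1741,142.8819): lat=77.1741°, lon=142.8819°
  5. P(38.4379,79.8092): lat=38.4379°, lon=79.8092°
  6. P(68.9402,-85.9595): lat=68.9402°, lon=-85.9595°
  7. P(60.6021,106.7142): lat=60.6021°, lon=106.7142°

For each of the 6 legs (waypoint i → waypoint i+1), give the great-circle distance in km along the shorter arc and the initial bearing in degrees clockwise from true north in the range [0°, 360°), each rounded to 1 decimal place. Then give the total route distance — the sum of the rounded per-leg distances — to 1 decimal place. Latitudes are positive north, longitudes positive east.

Leg 1: dist=12662.1 km, bearing=352.7°
Leg 2: dist=15760.6 km, bearing=85.1°
Leg 3: dist=13633.2 km, bearing=354.6°
Leg 4: dist=5200.9 km, bearing=253.4°
Leg 5: dist=8017.4 km, bearing=354.7°
Leg 6: dist=5575.1 km, bearing=351.9°
Total: 60849.3 km

Leg 1: φ1=-0.0396574, φ2=1.1741703, Δφ=1.2138276, Δλ=3.4469590 rad; a=sin²(Δφ/2)+cosφ1·cosφ2·sin²(Δλ/2)=0.7023580944; c=2·atan2(√a, √(1-a))=1.987464771; dist=6371·c=12662.138 ≈ 12662.1 km; running total=12662.1 km
Leg 1 bearing: y=sinΔλ·cosφ2=-0.11614078, x=cosφ1·sinφ2-sinφ1·cosφ2·cosΔλ=0.90703700; θ=atan2(y, x)=-7.2967° <0 so +360° → 352.7033° ≈ 352.7°
Leg 2: φ1=1.1741703, φ2=-0.7807608, Δφ=-1.9549311, Δλ=2.0893371 rad; a=sin²(Δφ/2)+cosφ1·cosφ2·sin²(Δλ/2)=0.8925955225; c=2·atan2(√a, √(1-a))=2.473800902; dist=6371·c=15760.586 ≈ 15760.6 km; running total=28422.7 km
Leg 2 bearing: y=sinΔλ·cosφ2=0.61699428, x=cosφ1·sinφ2-sinφ1·cosφ2·cosΔλ=0.05284965; θ=atan2(y, x)=85.1042° ≈ 85.1°
Leg 3: φ1=-0.7807608, φ2=1.3469421, Δφ=2.1277030, Δλ=-0.3633671 rad; a=sin²(Δφ/2)+cosφ1·cosφ2·sin²(Δλ/2)=0.7694297589; c=2·atan2(√a, √(1-a))=2.139878993; dist=6371·c=13633.169 ≈ 13633.2 km; running total=42055.9 km
Leg 3 bearing: y=sinΔλ·cosφ2=-0.07890020, x=cosφ1·sinφ2-sinφ1·cosφ2·cosΔλ=0.83869254; θ=atan2(y, x)=-5.3743° <0 so +360° → 354.6257° ≈ 354.6°
Leg 4: φ1=1.3469421, φ2=0.6708679, Δφ=-0.6760742, Δλ=-1.1008263 rad; a=sin²(Δφ/2)+cosφ1·cosφ2·sin²(Δλ/2)=0.1575508615; c=2·atan2(√a, √(1-a))=0.816332244; dist=6371·c=5200.853 ≈ 5200.9 km; running total=47256.8 km
Leg 4 bearing: y=sinΔλ·cosφ2=-0.69836038, x=cosφ1·sinφ2-sinφ1·cosφ2·cosΔλ=-0.20786324; θ=atan2(y, x)=-106.5754° <0 so +360° → 253.4246° ≈ 253.4°
Leg 5: φ1=0.6708679, φ2=1.2032335, Δφ=0.5323656, Δλ=-2.8932096 rad; a=sin²(Δφ/2)+cosφ1·cosφ2·sin²(Δλ/2)=0.3463430499; c=2·atan2(√a, √(1-a))=1.258427281; dist=6371·c=8017.440 ≈ 8017.4 km; running total=55274.2 km
Leg 5 bearing: y=sinΔλ·cosφ2=-0.08833957, x=cosφ1·sinφ2-sinφ1·cosφ2·cosΔλ=0.94749896; θ=atan2(y, x)=-5.3265° <0 so +360° → 354.6735° ≈ 354.7°
Leg 6: φ1=1.2032335, φ2=1.0577062, Δφ=-0.1455273, Δλ=3.3627904 rad; a=sin²(Δφ/2)+cosφ1·cosφ2·sin²(Δλ/2)=0.1795272901; c=2·atan2(√a, √(1-a))=0.875067015; dist=6371·c=5575.052 ≈ 5575.1 km; running total=60849.3 km
Leg 6 bearing: y=sinΔλ·cosφ2=-0.10769649, x=cosφ1·sinφ2-sinφ1·cosφ2·cosΔλ=0.75999371; θ=atan2(y, x)=-8.0655° <0 so +360° → 351.9345° ≈ 351.9°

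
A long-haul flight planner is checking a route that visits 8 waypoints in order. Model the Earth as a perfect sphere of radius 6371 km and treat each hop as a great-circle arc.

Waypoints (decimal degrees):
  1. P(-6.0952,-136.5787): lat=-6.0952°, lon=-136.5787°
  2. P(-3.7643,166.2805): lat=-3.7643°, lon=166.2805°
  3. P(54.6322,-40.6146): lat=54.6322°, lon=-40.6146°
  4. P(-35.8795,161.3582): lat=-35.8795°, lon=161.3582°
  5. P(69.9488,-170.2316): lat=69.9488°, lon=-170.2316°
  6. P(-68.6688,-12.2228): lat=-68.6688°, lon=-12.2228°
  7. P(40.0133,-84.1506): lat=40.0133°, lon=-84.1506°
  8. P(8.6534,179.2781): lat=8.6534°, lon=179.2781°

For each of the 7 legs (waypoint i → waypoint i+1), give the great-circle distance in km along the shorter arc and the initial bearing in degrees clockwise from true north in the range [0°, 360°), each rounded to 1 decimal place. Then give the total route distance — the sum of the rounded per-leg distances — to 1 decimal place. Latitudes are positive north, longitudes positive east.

Leg 1: φ1=-0.1063813, φ2=-0.0656994, Δφ=0.0406819, Δλ=5.2858902 rad; a=sin²(Δφ/2)+cosφ1·cosφ2·sin²(Δλ/2)=0.2273419007; c=2·atan2(√a, √(1-a))=0.994030037; dist=6371·c=6332.965 ≈ 6333.0 km; running total=6333.0 km
Leg 1 bearing: y=sinΔλ·cosφ2=-0.83819419, x=cosφ1·sinφ2-sinφ1·cosφ2·cosΔλ=-0.00779414; θ=atan2(y, x)=-90.5328° <0 so +360° → 269.4672° ≈ 269.5°
Leg 2: φ1=-0.0656994, φ2=0.9535118, Δφ=1.0192112, Δλ=-3.6110007 rad; a=sin²(Δφ/2)+cosφ1·cosφ2·sin²(Δλ/2)=0.7843189392; c=2·atan2(√a, √(1-a))=2.175645335; dist=6371·c=13861.036 ≈ 13861.0 km; running total=20194.0 km
Leg 2 bearing: y=sinΔλ·cosφ2=0.26183546, x=cosφ1·sinφ2-sinφ1·cosφ2·cosΔλ=0.77980328; θ=atan2(y, x)=18.5606° ≈ 18.6°
Leg 3: φ1=0.9535118, φ2=-0.6262154, Δφ=-1.5797272, Δλ=3.5250904 rad; a=sin²(Δφ/2)+cosφ1·cosφ2·sin²(Δλ/2)=0.9564240686; c=2·atan2(√a, √(1-a))=2.721002493; dist=6371·c=17335.507 ≈ 17335.5 km; running total=37529.5 km
Leg 3 bearing: y=sinΔλ·cosφ2=-0.30316884, x=cosφ1·sinφ2-sinφ1·cosφ2·cosΔλ=0.27349028; θ=atan2(y, x)=-47.9462° <0 so +360° → 312.0538° ≈ 312.1°
Leg 4: φ1=-0.6262154, φ2=1.2208369, Δφ=1.8470523, Δλ=-5.7873338 rad; a=sin²(Δφ/2)+cosφ1·cosφ2·sin²(Δλ/2)=0.6531064709; c=2·atan2(√a, √(1-a))=1.882008644; dist=6371·c=11990.277 ≈ 11990.3 km; running total=49519.8 km
Leg 4 bearing: y=sinΔλ·cosφ2=0.16312607, x=cosφ1·sinφ2-sinφ1·cosφ2·cosΔλ=0.93788247; θ=atan2(y, x)=9.8668° ≈ 9.9°
Leg 5: φ1=1.2208369, φ2=-1.1984967, Δφ=-2.4193335, Δλ=2.7577738 rad; a=sin²(Δφ/2)+cosφ1·cosφ2·sin²(Δλ/2)=0.9953380737; c=2·atan2(√a, √(1-a))=3.004929727; dist=6371·c=19144.407 ≈ 19144.4 km; running total=68664.2 km
Leg 5 bearing: y=sinΔλ·cosφ2=0.13621454, x=cosφ1·sinφ2-sinφ1·cosφ2·cosΔλ=-0.00252398; θ=atan2(y, x)=91.0615° ≈ 91.1°
Leg 6: φ1=-1.1984967, φ2=0.6983638, Δφ=1.8968605, Δλ=-1.2553769 rad; a=sin²(Δφ/2)+cosφ1·cosφ2·sin²(Δλ/2)=0.7562458632; c=2·atan2(√a, √(1-a))=2.108880382; dist=6371·c=13435.677 ≈ 13435.7 km; running total=82099.9 km
Leg 6 bearing: y=sinΔλ·cosφ2=-0.72811081, x=cosφ1·sinφ2-sinφ1·cosφ2·cosΔλ=0.45519982; θ=atan2(y, x)=-57.9872° <0 so +360° → 302.0128° ≈ 302.0°
Leg 7: φ1=0.6983638, φ2=0.1510303, Δφ=-0.5473335, Δλ=4.5976982 rad; a=sin²(Δφ/2)+cosφ1·cosφ2·sin²(Δλ/2)=0.4949562186; c=2·atan2(√a, √(1-a))=1.560708593; dist=6371·c=9943.274 ≈ 9943.3 km; running total=92043.2 km
Leg 7 bearing: y=sinΔλ·cosφ2=-0.98212158, x=cosφ1·sinφ2-sinφ1·cosφ2·cosΔλ=0.18797722; θ=atan2(y, x)=-79.1647° <0 so +360° → 280.8353° ≈ 280.8°

Leg 1: dist=6333.0 km, bearing=269.5°
Leg 2: dist=13861.0 km, bearing=18.6°
Leg 3: dist=17335.5 km, bearing=312.1°
Leg 4: dist=11990.3 km, bearing=9.9°
Leg 5: dist=19144.4 km, bearing=91.1°
Leg 6: dist=13435.7 km, bearing=302.0°
Leg 7: dist=9943.3 km, bearing=280.8°
Total: 92043.2 km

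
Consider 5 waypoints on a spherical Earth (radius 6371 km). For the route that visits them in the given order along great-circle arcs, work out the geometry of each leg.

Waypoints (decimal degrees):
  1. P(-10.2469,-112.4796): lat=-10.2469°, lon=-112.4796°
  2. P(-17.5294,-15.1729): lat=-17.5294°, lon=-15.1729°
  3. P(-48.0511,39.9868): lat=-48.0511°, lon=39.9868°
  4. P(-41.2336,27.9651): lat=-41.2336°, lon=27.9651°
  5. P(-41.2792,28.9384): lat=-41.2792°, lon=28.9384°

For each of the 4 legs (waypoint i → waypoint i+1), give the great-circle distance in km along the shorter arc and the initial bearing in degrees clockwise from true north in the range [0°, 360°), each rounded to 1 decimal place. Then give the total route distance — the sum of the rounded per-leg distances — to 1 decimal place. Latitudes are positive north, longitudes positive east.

Leg 1: φ1=-0.1788421, φ2=-0.3059457, Δφ=-0.1271036, Δλ=1.6983223 rad; a=sin²(Δφ/2)+cosφ1·cosφ2·sin²(Δλ/2)=0.5328803327; c=2·atan2(√a, √(1-a))=1.636604481; dist=6371·c=10426.807 ≈ 10426.8 km; running total=10426.8 km
Leg 1 bearing: y=sinΔλ·cosφ2=0.94581919, x=cosφ1·sinφ2-sinφ1·cosφ2·cosΔλ=-0.31796476; θ=atan2(y, x)=108.5816° ≈ 108.6°
Leg 2: φ1=-0.3059457, φ2=-0.8386499, Δφ=-0.5327042, Δλ=0.9627184 rad; a=sin²(Δφ/2)+cosφ1·cosφ2·sin²(Δλ/2)=0.2059166117; c=2·atan2(√a, √(1-a))=0.942006125; dist=6371·c=6001.521 ≈ 6001.5 km; running total=16428.3 km
Leg 2 bearing: y=sinΔλ·cosφ2=0.54864313, x=cosφ1·sinφ2-sinφ1·cosφ2·cosΔλ=-0.59418058; θ=atan2(y, x)=137.2818° ≈ 137.3°
Leg 3: φ1=-0.8386499, φ2=-0.7196621, Δφ=0.1189878, Δλ=-0.2098182 rad; a=sin²(Δφ/2)+cosφ1·cosφ2·sin²(Δλ/2)=0.0090478347; c=2·atan2(√a, √(1-a))=0.190528265; dist=6371·c=1213.856 ≈ 1213.9 km; running total=17642.2 km
Leg 3 bearing: y=sinΔλ·cosφ2=-0.15663410, x=cosφ1·sinφ2-sinφ1·cosφ2·cosΔλ=0.10644080; θ=atan2(y, x)=-55.8019° <0 so +360° → 304.1981° ≈ 304.2°
Leg 4: φ1=-0.7196621, φ2=-0.7204580, Δφ=-0.0007959, Δλ=0.0169873 rad; a=sin²(Δφ/2)+cosφ1·cosφ2·sin²(Δλ/2)=0.0000409286; c=2·atan2(√a, √(1-a))=0.012795177; dist=6371·c=81.518 ≈ 81.5 km; running total=17723.7 km
Leg 4 bearing: y=sinΔλ·cosφ2=0.01276540, x=cosφ1·sinφ2-sinφ1·cosφ2·cosΔλ=-0.00086734; θ=atan2(y, x)=93.8870° ≈ 93.9°

Leg 1: dist=10426.8 km, bearing=108.6°
Leg 2: dist=6001.5 km, bearing=137.3°
Leg 3: dist=1213.9 km, bearing=304.2°
Leg 4: dist=81.5 km, bearing=93.9°
Total: 17723.7 km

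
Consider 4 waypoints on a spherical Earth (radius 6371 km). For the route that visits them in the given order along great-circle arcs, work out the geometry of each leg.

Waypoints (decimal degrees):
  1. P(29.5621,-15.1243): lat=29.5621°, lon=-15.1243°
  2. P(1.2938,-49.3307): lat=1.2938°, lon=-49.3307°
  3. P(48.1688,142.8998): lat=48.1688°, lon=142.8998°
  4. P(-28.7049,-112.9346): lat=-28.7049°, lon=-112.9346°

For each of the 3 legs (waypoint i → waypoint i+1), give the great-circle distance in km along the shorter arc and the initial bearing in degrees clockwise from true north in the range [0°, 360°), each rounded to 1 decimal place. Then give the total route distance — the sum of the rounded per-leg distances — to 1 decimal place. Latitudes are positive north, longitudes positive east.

Leg 1: φ1=0.5159560, φ2=0.0225811, Δφ=-0.4933749, Δλ=-0.5970143 rad; a=sin²(Δφ/2)+cosφ1·cosφ2·sin²(Δλ/2)=0.1348428846; c=2·atan2(√a, √(1-a))=0.752014490; dist=6371·c=4791.084 ≈ 4791.1 km; running total=4791.1 km
Leg 1 bearing: y=sinΔλ·cosφ2=-0.56203244, x=cosφ1·sinφ2-sinφ1·cosφ2·cosΔλ=-0.38827910; θ=atan2(y, x)=-124.6386° <0 so +360° → 235.3614° ≈ 235.4°
Leg 2: φ1=0.0225811, φ2=0.8407042, Δφ=0.8181231, Δλ=3.3550551 rad; a=sin²(Δφ/2)+cosφ1·cosφ2·sin²(Δλ/2)=0.8174054012; c=2·atan2(√a, √(1-a))=2.258559959; dist=6371·c=14389.286 ≈ 14389.3 km; running total=19180.4 km
Leg 2 bearing: y=sinΔλ·cosφ2=-0.14128759, x=cosφ1·sinφ2-sinφ1·cosφ2·cosΔλ=0.75964009; θ=atan2(y, x)=-10.5362° <0 so +360° → 349.4638° ≈ 349.5°
Leg 3: φ1=0.8407042, φ2=-0.5009950, Δφ=-1.3416992, Δλ=-4.4651526 rad; a=sin²(Δφ/2)+cosφ1·cosφ2·sin²(Δλ/2)=0.7505174042; c=2·atan2(√a, √(1-a))=2.095590409; dist=6371·c=13351.006 ≈ 13351.0 km; running total=32531.4 km
Leg 3 bearing: y=sinΔλ·cosφ2=0.85043448, x=cosφ1·sinφ2-sinφ1·cosφ2·cosΔλ=-0.16039114; θ=atan2(y, x)=100.6805° ≈ 100.7°

Leg 1: dist=4791.1 km, bearing=235.4°
Leg 2: dist=14389.3 km, bearing=349.5°
Leg 3: dist=13351.0 km, bearing=100.7°
Total: 32531.4 km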